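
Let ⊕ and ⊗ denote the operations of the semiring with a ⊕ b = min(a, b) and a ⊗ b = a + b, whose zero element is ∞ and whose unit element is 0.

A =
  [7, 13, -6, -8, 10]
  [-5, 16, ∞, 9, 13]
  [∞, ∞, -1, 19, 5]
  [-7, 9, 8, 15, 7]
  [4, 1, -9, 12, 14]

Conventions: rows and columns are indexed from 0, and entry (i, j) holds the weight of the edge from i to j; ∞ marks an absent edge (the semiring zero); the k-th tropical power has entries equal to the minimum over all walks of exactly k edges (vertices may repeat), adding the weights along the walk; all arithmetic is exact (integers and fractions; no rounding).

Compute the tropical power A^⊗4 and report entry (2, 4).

A^⊗2:
  [-15, 1, -7, -1, -1]
  [2, 8, -11, -13, 5]
  [9, 6, -4, 17, 4]
  [0, 6, -13, -15, 3]
  [-4, 15, -10, -4, -4]
A^⊗3:
  [-8, -2, -21, -23, -5]
  [-20, -4, -12, -6, -6]
  [1, 5, -5, 1, 1]
  [-22, -6, -14, -8, -8]
  [-11, -3, -13, -12, -5]
A^⊗4:
  [-30, -14, -22, -16, -16]
  [-13, -7, -26, -28, -10]
  [-6, 2, -8, -7, 0]
  [-15, -9, -28, -30, -12]
  [-19, -4, -17, -19, -8]
Key observation: the optimum is the walk 2->2->4->2->4, with weight (-1) + 5 + (-9) + 5 = 0.
Optimal value attained by: walk 2->2->4->2->4.
Answer: (A^⊗4)[2][4] = 0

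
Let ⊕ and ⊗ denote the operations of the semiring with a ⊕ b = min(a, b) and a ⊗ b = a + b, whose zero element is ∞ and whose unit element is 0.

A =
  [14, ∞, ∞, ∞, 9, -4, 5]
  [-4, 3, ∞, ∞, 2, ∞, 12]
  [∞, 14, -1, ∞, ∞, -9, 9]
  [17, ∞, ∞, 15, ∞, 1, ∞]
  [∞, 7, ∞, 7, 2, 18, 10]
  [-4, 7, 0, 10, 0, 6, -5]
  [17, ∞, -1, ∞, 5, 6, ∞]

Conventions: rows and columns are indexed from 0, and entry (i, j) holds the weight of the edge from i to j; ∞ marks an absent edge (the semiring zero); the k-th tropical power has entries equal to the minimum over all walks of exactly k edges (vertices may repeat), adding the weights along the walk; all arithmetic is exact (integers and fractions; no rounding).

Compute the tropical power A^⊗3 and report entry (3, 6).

A^⊗2:
  [-8, 3, -4, 6, -4, 2, -9]
  [-1, 6, 11, 9, 4, -8, 1]
  [-13, -2, -9, 1, -9, -10, -14]
  [-3, 8, 1, 11, 1, 7, -4]
  [3, 9, 9, 9, 4, 8, 12]
  [2, 7, -6, 7, 0, -9, 1]
  [2, 12, -2, 12, 6, -10, 1]
A^⊗3:
  [-2, 3, -10, 3, -4, -13, -3]
  [-12, -1, -8, 2, -8, -5, -13]
  [-14, -3, -15, -2, -10, -18, -15]
  [3, 8, -5, 8, 1, -8, 2]
  [4, 11, 8, 11, 6, -1, 3]
  [-13, -2, -9, 1, -9, -15, -14]
  [-14, -3, -10, 0, -10, -11, -15]
Key observation: the optimum is the walk 3->5->0->6, with weight 1 + (-4) + 5 = 2.
Optimal value attained by: walk 3->5->0->6.
Answer: (A^⊗3)[3][6] = 2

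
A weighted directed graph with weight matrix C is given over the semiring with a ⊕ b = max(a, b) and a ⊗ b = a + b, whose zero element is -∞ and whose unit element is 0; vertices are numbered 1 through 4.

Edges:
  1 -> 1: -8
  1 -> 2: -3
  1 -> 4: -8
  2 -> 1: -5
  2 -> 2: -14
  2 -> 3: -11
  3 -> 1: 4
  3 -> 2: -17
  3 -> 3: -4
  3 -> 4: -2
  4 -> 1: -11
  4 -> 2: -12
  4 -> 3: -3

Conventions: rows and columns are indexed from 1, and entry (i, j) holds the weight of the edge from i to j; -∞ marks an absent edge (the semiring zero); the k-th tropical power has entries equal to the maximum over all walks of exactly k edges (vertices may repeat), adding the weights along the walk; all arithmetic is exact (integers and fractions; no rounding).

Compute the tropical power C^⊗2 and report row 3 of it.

C^⊗2:
  [-8, -11, -11, -16]
  [-7, -8, -15, -13]
  [0, 1, -5, -4]
  [1, -14, -7, -5]
Answer: row 3 of C^⊗2 = [0, 1, -5, -4]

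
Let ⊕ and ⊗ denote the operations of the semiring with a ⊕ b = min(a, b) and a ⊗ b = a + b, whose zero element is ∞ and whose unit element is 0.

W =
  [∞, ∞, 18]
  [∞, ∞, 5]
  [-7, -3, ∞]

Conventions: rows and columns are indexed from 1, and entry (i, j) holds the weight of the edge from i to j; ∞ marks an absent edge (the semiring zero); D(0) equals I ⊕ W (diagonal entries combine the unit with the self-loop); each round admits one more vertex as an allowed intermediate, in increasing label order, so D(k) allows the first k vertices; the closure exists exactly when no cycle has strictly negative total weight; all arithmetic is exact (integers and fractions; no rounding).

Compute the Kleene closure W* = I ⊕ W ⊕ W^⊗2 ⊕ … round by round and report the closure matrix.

D(0):
  [0, ∞, 18]
  [∞, 0, 5]
  [-7, -3, 0]
D(1):
  [0, ∞, 18]
  [∞, 0, 5]
  [-7, -3, 0]
D(2):
  [0, ∞, 18]
  [∞, 0, 5]
  [-7, -3, 0]
D(3):
  [0, 15, 18]
  [-2, 0, 5]
  [-7, -3, 0]
Answer: W* = [[0, 15, 18], [-2, 0, 5], [-7, -3, 0]]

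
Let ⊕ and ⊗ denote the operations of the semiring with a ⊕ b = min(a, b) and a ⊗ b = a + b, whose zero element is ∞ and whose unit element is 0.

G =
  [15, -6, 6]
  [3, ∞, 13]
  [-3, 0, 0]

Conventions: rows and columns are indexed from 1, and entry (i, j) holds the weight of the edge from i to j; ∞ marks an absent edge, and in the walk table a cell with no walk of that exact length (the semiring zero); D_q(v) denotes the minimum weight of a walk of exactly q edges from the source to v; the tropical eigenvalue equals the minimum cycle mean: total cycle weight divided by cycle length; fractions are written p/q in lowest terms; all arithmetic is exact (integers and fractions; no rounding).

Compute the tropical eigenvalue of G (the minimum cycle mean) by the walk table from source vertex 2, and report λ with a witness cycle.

q=0: [∞, 0, ∞]
q=1: [3, ∞, 13]
q=2: [10, -3, 9]
q=3: [0, 4, 9]
Optimal cycle mean attained by: cycle 1->2->1, total (-6) + 3, length 2.
Answer: λ = -3/2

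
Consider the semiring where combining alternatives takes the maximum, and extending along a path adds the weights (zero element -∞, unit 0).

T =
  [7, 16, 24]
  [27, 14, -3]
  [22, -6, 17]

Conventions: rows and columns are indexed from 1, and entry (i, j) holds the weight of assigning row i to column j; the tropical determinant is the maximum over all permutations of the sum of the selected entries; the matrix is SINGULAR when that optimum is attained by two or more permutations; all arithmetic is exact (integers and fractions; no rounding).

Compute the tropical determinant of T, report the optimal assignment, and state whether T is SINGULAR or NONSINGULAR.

σ = (1, 2, 3): 7 + 14 + 17 = 38
σ = (1, 3, 2): 7 + (-3) + (-6) = -2
σ = (2, 1, 3): 16 + 27 + 17 = 60
σ = (2, 3, 1): 16 + (-3) + 22 = 35
σ = (3, 1, 2): 24 + 27 + (-6) = 45
σ = (3, 2, 1): 24 + 14 + 22 = 60
Optimal value attained by: σ = (2, 1, 3).
Answer: det⊕(T) = 60; verdict: SINGULAR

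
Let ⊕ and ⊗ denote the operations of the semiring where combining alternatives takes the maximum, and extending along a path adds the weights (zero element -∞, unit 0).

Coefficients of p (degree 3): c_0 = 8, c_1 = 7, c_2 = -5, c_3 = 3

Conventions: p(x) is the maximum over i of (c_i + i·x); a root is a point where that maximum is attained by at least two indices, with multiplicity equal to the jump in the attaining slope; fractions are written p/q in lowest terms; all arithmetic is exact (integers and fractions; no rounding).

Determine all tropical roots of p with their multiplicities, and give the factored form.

hull edge (i=0, c=8) to (i=1, c=7): slope -1, span 1
hull edge (i=1, c=7) to (i=3, c=3): slope -2, span 2
Factored form: p(x) = 3 ⊗ (x ⊕ 1) ⊗ (x ⊕ 2) ⊗ (x ⊕ 2)
Answer: roots = 1 (mult 1), 2 (mult 2)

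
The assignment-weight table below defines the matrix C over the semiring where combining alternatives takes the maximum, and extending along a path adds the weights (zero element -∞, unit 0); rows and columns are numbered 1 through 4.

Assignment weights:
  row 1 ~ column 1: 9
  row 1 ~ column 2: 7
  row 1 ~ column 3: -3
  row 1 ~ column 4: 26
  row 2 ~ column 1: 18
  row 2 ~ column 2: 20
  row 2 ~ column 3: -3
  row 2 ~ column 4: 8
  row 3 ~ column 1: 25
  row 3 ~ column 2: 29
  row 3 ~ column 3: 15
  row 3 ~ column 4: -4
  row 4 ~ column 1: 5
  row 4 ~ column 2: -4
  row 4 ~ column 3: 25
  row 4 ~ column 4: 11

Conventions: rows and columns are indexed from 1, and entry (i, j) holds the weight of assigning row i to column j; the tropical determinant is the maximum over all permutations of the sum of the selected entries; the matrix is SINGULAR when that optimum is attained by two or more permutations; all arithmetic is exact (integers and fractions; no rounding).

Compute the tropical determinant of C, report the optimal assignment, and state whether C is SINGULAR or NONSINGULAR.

σ = (1, 2, 3, 4): 9 + 20 + 15 + 11 = 55
σ = (1, 2, 4, 3): 9 + 20 + (-4) + 25 = 50
σ = (1, 3, 2, 4): 9 + (-3) + 29 + 11 = 46
σ = (1, 3, 4, 2): 9 + (-3) + (-4) + (-4) = -2
σ = (1, 4, 2, 3): 9 + 8 + 29 + 25 = 71
σ = (1, 4, 3, 2): 9 + 8 + 15 + (-4) = 28
σ = (2, 1, 3, 4): 7 + 18 + 15 + 11 = 51
σ = (2, 1, 4, 3): 7 + 18 + (-4) + 25 = 46
σ = (2, 3, 1, 4): 7 + (-3) + 25 + 11 = 40
σ = (2, 3, 4, 1): 7 + (-3) + (-4) + 5 = 5
σ = (2, 4, 1, 3): 7 + 8 + 25 + 25 = 65
σ = (2, 4, 3, 1): 7 + 8 + 15 + 5 = 35
σ = (3, 1, 2, 4): (-3) + 18 + 29 + 11 = 55
σ = (3, 1, 4, 2): (-3) + 18 + (-4) + (-4) = 7
σ = (3, 2, 1, 4): (-3) + 20 + 25 + 11 = 53
σ = (3, 2, 4, 1): (-3) + 20 + (-4) + 5 = 18
σ = (3, 4, 1, 2): (-3) + 8 + 25 + (-4) = 26
σ = (3, 4, 2, 1): (-3) + 8 + 29 + 5 = 39
σ = (4, 1, 2, 3): 26 + 18 + 29 + 25 = 98
σ = (4, 1, 3, 2): 26 + 18 + 15 + (-4) = 55
σ = (4, 2, 1, 3): 26 + 20 + 25 + 25 = 96
σ = (4, 2, 3, 1): 26 + 20 + 15 + 5 = 66
σ = (4, 3, 1, 2): 26 + (-3) + 25 + (-4) = 44
σ = (4, 3, 2, 1): 26 + (-3) + 29 + 5 = 57
Optimal value attained by: σ = (4, 1, 2, 3).
Answer: det⊕(C) = 98; verdict: NONSINGULAR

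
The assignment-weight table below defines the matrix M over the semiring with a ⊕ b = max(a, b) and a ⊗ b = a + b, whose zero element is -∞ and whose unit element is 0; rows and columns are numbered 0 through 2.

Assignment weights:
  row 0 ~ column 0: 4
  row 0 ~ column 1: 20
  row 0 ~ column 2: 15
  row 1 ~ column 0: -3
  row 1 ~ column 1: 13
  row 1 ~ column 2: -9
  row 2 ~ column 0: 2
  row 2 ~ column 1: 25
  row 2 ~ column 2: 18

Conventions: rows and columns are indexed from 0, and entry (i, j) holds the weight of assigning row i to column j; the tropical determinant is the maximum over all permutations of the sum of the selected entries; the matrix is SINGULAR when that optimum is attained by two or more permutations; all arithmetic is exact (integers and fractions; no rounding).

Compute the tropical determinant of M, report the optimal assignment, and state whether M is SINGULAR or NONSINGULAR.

σ = (0, 1, 2): 4 + 13 + 18 = 35
σ = (0, 2, 1): 4 + (-9) + 25 = 20
σ = (1, 0, 2): 20 + (-3) + 18 = 35
σ = (1, 2, 0): 20 + (-9) + 2 = 13
σ = (2, 0, 1): 15 + (-3) + 25 = 37
σ = (2, 1, 0): 15 + 13 + 2 = 30
Optimal value attained by: σ = (2, 0, 1).
Answer: det⊕(M) = 37; verdict: NONSINGULAR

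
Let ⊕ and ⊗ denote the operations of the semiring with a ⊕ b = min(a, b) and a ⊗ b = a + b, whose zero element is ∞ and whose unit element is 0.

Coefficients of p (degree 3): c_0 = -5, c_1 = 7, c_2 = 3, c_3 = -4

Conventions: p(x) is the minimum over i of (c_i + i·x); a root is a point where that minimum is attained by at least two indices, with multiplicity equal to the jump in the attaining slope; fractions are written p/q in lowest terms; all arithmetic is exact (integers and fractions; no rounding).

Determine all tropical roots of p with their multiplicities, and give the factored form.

hull edge (i=0, c=-5) to (i=3, c=-4): slope 1/3, span 3
Factored form: p(x) = -4 ⊗ (x ⊕ (-1/3)) ⊗ (x ⊕ (-1/3)) ⊗ (x ⊕ (-1/3))
Answer: roots = -1/3 (mult 3)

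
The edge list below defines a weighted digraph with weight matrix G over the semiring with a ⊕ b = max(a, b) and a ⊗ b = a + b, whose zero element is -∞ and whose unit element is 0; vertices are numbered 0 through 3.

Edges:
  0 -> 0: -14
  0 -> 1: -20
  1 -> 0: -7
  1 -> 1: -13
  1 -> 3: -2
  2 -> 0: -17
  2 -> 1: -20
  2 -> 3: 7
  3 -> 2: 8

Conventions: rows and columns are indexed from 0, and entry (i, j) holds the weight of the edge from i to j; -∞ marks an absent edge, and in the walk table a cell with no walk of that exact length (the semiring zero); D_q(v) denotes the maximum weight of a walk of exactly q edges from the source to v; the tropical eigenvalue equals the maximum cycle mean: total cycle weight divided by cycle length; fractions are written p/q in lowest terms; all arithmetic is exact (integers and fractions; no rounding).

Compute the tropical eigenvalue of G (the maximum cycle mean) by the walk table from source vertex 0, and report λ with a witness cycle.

q=0: [0, -∞, -∞, -∞]
q=1: [-14, -20, -∞, -∞]
q=2: [-27, -33, -∞, -22]
q=3: [-40, -46, -14, -35]
q=4: [-31, -34, -27, -7]
Optimal cycle mean attained by: cycle 2->3->2, total 7 + 8, length 2.
Answer: λ = 15/2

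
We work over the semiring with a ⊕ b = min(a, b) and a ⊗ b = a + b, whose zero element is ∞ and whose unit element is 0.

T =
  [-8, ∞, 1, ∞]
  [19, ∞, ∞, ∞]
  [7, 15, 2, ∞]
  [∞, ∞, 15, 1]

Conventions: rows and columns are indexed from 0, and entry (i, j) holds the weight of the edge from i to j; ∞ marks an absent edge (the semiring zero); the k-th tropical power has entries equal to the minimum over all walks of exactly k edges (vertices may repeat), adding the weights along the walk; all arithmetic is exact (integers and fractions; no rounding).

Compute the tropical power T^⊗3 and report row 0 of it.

T^⊗2:
  [-16, 16, -7, ∞]
  [11, ∞, 20, ∞]
  [-1, 17, 4, ∞]
  [22, 30, 16, 2]
T^⊗3:
  [-24, 8, -15, ∞]
  [3, 35, 12, ∞]
  [-9, 19, 0, ∞]
  [14, 31, 17, 3]
Answer: row 0 of T^⊗3 = [-24, 8, -15, ∞]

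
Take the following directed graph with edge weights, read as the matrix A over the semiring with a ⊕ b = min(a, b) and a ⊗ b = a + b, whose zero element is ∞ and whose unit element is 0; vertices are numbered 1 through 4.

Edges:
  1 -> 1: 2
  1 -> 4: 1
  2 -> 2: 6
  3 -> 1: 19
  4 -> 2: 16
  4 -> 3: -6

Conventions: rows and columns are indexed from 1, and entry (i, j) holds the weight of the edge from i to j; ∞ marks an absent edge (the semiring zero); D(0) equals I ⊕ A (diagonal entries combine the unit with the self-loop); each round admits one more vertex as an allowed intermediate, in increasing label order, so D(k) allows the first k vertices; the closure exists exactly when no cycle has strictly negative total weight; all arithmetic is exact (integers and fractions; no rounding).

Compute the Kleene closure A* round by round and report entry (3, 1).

D(0):
  [0, ∞, ∞, 1]
  [∞, 0, ∞, ∞]
  [19, ∞, 0, ∞]
  [∞, 16, -6, 0]
D(1):
  [0, ∞, ∞, 1]
  [∞, 0, ∞, ∞]
  [19, ∞, 0, 20]
  [∞, 16, -6, 0]
D(2):
  [0, ∞, ∞, 1]
  [∞, 0, ∞, ∞]
  [19, ∞, 0, 20]
  [∞, 16, -6, 0]
D(3):
  [0, ∞, ∞, 1]
  [∞, 0, ∞, ∞]
  [19, ∞, 0, 20]
  [13, 16, -6, 0]
D(4):
  [0, 17, -5, 1]
  [∞, 0, ∞, ∞]
  [19, 36, 0, 20]
  [13, 16, -6, 0]
Answer: A*[3][1] = 19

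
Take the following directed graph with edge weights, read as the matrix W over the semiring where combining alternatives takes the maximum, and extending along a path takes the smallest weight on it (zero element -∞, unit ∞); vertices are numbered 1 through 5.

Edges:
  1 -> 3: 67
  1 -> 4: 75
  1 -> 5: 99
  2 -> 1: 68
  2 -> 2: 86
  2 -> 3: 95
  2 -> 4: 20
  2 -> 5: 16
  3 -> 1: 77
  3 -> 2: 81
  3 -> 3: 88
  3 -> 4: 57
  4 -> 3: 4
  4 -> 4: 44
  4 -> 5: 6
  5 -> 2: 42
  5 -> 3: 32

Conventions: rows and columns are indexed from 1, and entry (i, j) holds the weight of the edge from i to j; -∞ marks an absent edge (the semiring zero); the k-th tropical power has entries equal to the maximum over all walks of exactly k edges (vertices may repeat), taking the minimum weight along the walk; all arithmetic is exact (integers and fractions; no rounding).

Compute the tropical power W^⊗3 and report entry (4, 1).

W^⊗2:
  [67, 67, 67, 57, 6]
  [77, 86, 88, 68, 68]
  [77, 81, 88, 75, 77]
  [4, 6, 6, 44, 6]
  [42, 42, 42, 32, 16]
W^⊗3:
  [67, 67, 67, 67, 67]
  [77, 86, 88, 75, 77]
  [77, 81, 88, 75, 77]
  [6, 6, 6, 44, 6]
  [42, 42, 42, 42, 42]
Key observation: the optimum is the walk 4->5->2->1, with weight 6 min 42 min 68 = 6.
Optimal value attained by: walk 4->5->2->1.
Answer: (W^⊗3)[4][1] = 6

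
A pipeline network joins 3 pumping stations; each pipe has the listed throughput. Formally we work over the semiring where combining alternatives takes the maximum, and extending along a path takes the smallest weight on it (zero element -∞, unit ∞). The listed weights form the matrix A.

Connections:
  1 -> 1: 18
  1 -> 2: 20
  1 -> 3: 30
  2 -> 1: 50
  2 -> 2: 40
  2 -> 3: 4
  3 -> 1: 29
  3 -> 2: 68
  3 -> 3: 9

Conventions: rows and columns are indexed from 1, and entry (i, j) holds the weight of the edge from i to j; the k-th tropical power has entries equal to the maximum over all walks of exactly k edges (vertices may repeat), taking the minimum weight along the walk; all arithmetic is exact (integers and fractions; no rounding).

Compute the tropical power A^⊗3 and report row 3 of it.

A^⊗2:
  [29, 30, 18]
  [40, 40, 30]
  [50, 40, 29]
A^⊗3:
  [30, 30, 29]
  [40, 40, 30]
  [40, 40, 30]
Answer: row 3 of A^⊗3 = [40, 40, 30]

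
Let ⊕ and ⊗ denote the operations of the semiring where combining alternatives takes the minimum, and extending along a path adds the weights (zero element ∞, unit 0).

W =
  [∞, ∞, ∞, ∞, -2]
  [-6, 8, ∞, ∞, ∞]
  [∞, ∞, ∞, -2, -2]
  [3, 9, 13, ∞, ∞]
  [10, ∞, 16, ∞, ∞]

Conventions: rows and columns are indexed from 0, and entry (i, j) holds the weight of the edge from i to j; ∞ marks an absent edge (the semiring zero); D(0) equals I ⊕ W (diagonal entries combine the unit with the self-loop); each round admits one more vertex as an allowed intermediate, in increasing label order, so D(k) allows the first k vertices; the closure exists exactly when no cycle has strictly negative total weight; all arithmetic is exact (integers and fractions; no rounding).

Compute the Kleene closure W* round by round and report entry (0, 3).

D(0):
  [0, ∞, ∞, ∞, -2]
  [-6, 0, ∞, ∞, ∞]
  [∞, ∞, 0, -2, -2]
  [3, 9, 13, 0, ∞]
  [10, ∞, 16, ∞, 0]
D(1):
  [0, ∞, ∞, ∞, -2]
  [-6, 0, ∞, ∞, -8]
  [∞, ∞, 0, -2, -2]
  [3, 9, 13, 0, 1]
  [10, ∞, 16, ∞, 0]
D(2):
  [0, ∞, ∞, ∞, -2]
  [-6, 0, ∞, ∞, -8]
  [∞, ∞, 0, -2, -2]
  [3, 9, 13, 0, 1]
  [10, ∞, 16, ∞, 0]
D(3):
  [0, ∞, ∞, ∞, -2]
  [-6, 0, ∞, ∞, -8]
  [∞, ∞, 0, -2, -2]
  [3, 9, 13, 0, 1]
  [10, ∞, 16, 14, 0]
D(4):
  [0, ∞, ∞, ∞, -2]
  [-6, 0, ∞, ∞, -8]
  [1, 7, 0, -2, -2]
  [3, 9, 13, 0, 1]
  [10, 23, 16, 14, 0]
D(5):
  [0, 21, 14, 12, -2]
  [-6, 0, 8, 6, -8]
  [1, 7, 0, -2, -2]
  [3, 9, 13, 0, 1]
  [10, 23, 16, 14, 0]
Answer: W*[0][3] = 12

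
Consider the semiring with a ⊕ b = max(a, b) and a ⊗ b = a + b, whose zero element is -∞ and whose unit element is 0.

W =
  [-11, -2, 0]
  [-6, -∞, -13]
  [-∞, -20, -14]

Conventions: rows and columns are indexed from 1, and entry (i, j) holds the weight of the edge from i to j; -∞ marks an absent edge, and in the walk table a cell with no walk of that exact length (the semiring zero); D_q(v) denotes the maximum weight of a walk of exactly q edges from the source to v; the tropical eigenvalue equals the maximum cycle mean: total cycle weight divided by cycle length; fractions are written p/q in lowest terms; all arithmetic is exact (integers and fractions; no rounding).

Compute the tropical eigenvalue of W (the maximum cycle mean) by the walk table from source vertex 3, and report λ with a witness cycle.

q=0: [-∞, -∞, 0]
q=1: [-∞, -20, -14]
q=2: [-26, -34, -28]
q=3: [-37, -28, -26]
Optimal cycle mean attained by: cycle 1->2->1, total (-2) + (-6), length 2.
Answer: λ = -4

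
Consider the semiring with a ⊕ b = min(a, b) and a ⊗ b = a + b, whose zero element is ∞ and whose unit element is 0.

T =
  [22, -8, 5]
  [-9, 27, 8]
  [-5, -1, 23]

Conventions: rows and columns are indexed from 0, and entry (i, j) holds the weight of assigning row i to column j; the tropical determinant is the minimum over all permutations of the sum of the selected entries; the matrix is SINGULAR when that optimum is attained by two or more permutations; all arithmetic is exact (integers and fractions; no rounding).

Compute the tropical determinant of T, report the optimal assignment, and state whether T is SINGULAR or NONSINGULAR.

σ = (0, 1, 2): 22 + 27 + 23 = 72
σ = (0, 2, 1): 22 + 8 + (-1) = 29
σ = (1, 0, 2): (-8) + (-9) + 23 = 6
σ = (1, 2, 0): (-8) + 8 + (-5) = -5
σ = (2, 0, 1): 5 + (-9) + (-1) = -5
σ = (2, 1, 0): 5 + 27 + (-5) = 27
Optimal value attained by: σ = (1, 2, 0).
Answer: det⊕(T) = -5; verdict: SINGULAR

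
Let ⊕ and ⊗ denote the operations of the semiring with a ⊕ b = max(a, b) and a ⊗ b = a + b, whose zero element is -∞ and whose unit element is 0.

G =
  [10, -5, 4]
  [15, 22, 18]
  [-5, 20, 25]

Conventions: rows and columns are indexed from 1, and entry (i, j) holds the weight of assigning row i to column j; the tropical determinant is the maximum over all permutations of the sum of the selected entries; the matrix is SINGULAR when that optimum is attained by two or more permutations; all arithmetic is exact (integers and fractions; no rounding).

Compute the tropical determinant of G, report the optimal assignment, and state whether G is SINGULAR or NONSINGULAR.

σ = (1, 2, 3): 10 + 22 + 25 = 57
σ = (1, 3, 2): 10 + 18 + 20 = 48
σ = (2, 1, 3): (-5) + 15 + 25 = 35
σ = (2, 3, 1): (-5) + 18 + (-5) = 8
σ = (3, 1, 2): 4 + 15 + 20 = 39
σ = (3, 2, 1): 4 + 22 + (-5) = 21
Optimal value attained by: σ = (1, 2, 3).
Answer: det⊕(G) = 57; verdict: NONSINGULAR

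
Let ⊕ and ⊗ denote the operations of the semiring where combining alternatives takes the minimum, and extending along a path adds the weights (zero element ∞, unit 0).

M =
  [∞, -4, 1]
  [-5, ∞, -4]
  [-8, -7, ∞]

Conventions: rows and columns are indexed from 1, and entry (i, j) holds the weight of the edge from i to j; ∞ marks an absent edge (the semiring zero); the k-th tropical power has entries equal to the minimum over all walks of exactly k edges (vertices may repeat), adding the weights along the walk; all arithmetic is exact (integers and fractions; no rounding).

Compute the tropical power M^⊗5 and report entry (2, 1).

M^⊗2:
  [-9, -6, -8]
  [-12, -11, -4]
  [-12, -12, -11]
M^⊗3:
  [-16, -15, -10]
  [-16, -16, -15]
  [-19, -18, -16]
M^⊗4:
  [-20, -20, -19]
  [-23, -22, -20]
  [-24, -23, -22]
M^⊗5:
  [-27, -26, -24]
  [-28, -27, -26]
  [-30, -29, -27]
Key observation: the optimum is the walk 2->3->1->2->3->1, with weight (-4) + (-8) + (-4) + (-4) + (-8) = -28.
Optimal value attained by: walk 2->3->1->2->3->1.
Answer: (M^⊗5)[2][1] = -28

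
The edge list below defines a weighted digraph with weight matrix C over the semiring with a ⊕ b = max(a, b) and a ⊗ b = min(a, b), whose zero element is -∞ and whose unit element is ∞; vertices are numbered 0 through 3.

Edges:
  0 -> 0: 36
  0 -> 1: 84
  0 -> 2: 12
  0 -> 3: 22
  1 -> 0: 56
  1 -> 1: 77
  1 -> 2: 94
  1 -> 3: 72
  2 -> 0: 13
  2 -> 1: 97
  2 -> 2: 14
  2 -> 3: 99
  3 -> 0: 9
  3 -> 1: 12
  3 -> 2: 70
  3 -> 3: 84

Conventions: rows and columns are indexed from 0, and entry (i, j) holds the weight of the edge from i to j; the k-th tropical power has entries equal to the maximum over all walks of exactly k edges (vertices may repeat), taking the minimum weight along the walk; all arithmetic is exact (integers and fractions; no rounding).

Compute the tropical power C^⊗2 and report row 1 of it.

C^⊗2:
  [56, 77, 84, 72]
  [56, 94, 77, 94]
  [56, 77, 94, 84]
  [13, 70, 70, 84]
Answer: row 1 of C^⊗2 = [56, 94, 77, 94]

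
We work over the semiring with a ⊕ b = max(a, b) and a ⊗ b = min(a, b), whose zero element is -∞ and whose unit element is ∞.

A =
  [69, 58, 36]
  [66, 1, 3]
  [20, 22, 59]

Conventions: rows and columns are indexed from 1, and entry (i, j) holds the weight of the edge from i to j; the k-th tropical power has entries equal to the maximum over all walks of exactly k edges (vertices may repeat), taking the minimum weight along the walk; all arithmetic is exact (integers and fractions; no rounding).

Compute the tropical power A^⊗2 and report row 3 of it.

A^⊗2:
  [69, 58, 36]
  [66, 58, 36]
  [22, 22, 59]
Answer: row 3 of A^⊗2 = [22, 22, 59]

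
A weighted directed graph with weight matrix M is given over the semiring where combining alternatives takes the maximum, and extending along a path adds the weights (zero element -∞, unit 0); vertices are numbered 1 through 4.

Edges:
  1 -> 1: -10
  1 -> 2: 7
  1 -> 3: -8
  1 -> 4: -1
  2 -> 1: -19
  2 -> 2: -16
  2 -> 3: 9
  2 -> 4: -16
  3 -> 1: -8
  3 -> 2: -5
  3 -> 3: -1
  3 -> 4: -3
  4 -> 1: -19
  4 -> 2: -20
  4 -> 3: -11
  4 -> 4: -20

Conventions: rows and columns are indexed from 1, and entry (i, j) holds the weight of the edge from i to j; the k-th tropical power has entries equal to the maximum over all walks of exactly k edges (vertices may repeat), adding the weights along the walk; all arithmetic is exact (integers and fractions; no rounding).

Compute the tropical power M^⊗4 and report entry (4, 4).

M^⊗2:
  [-12, -3, 16, -9]
  [1, 4, 8, 6]
  [-9, -1, 4, -4]
  [-19, -12, -11, -14]
M^⊗3:
  [8, 11, 15, 13]
  [0, 8, 13, 5]
  [-4, -1, 8, 1]
  [-19, -12, -3, -14]
M^⊗4:
  [7, 15, 20, 12]
  [5, 8, 17, 10]
  [0, 3, 8, 5]
  [-11, -8, -3, -6]
Key observation: the optimum is the walk 4->1->2->3->4, with weight (-19) + 7 + 9 + (-3) = -6.
Optimal value attained by: walk 4->1->2->3->4.
Answer: (M^⊗4)[4][4] = -6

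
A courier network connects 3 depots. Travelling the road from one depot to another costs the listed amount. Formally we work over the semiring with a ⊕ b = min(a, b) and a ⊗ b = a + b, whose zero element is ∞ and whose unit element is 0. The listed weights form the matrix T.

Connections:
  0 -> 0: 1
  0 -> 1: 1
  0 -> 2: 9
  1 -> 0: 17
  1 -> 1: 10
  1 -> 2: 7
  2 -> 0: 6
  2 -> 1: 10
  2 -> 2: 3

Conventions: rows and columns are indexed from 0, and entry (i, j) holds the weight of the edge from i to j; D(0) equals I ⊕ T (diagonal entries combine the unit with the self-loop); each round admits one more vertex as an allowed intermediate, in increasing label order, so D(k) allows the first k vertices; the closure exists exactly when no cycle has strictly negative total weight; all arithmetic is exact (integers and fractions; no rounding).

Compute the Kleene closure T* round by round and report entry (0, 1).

D(0):
  [0, 1, 9]
  [17, 0, 7]
  [6, 10, 0]
D(1):
  [0, 1, 9]
  [17, 0, 7]
  [6, 7, 0]
D(2):
  [0, 1, 8]
  [17, 0, 7]
  [6, 7, 0]
D(3):
  [0, 1, 8]
  [13, 0, 7]
  [6, 7, 0]
Answer: T*[0][1] = 1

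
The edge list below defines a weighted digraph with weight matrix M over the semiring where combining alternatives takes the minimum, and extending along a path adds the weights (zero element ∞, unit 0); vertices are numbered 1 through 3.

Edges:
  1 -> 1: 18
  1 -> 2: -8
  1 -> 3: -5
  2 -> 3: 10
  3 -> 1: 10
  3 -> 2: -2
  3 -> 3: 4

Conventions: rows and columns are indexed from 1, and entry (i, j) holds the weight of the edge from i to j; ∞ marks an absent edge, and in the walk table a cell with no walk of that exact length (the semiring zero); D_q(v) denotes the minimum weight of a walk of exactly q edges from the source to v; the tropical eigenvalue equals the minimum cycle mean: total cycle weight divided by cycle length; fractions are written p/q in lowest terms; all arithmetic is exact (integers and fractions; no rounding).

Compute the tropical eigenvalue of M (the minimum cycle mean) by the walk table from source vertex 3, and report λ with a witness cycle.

q=0: [∞, ∞, 0]
q=1: [10, -2, 4]
q=2: [14, 2, 5]
q=3: [15, 3, 9]
Optimal cycle mean attained by: cycle 1->3->1, total (-5) + 10, length 2.
Answer: λ = 5/2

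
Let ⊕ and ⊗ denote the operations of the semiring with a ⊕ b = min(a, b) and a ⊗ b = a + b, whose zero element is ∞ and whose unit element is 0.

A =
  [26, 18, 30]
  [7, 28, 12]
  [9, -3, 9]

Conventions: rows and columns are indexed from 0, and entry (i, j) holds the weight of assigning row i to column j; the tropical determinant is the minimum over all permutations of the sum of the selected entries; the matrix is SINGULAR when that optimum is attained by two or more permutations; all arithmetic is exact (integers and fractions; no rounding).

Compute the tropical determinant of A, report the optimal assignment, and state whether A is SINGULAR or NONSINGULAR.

σ = (0, 1, 2): 26 + 28 + 9 = 63
σ = (0, 2, 1): 26 + 12 + (-3) = 35
σ = (1, 0, 2): 18 + 7 + 9 = 34
σ = (1, 2, 0): 18 + 12 + 9 = 39
σ = (2, 0, 1): 30 + 7 + (-3) = 34
σ = (2, 1, 0): 30 + 28 + 9 = 67
Optimal value attained by: σ = (1, 0, 2).
Answer: det⊕(A) = 34; verdict: SINGULAR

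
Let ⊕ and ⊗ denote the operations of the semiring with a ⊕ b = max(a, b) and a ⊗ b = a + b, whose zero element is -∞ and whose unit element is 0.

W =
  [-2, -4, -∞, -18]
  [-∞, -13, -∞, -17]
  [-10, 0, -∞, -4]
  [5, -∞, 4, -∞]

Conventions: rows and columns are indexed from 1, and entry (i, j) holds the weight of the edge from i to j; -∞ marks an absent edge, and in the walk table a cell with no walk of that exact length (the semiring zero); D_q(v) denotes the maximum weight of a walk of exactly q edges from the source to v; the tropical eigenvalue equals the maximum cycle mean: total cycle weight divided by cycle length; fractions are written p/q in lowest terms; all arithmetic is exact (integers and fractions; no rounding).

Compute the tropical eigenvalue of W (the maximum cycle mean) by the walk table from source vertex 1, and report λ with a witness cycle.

q=0: [0, -∞, -∞, -∞]
q=1: [-2, -4, -∞, -18]
q=2: [-4, -6, -14, -20]
q=3: [-6, -8, -16, -18]
q=4: [-8, -10, -14, -20]
Optimal cycle mean attained by: cycle 3->4->3, total (-4) + 4, length 2.
Answer: λ = 0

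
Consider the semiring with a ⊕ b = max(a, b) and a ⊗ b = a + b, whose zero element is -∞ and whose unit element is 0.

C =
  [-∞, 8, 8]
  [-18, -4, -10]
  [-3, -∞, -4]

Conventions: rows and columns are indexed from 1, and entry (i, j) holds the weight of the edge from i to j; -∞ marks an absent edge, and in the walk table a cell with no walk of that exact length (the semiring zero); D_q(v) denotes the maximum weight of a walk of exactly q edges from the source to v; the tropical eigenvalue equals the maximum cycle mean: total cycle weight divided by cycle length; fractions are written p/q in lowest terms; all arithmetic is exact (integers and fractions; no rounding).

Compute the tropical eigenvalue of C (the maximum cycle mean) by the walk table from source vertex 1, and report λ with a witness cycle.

q=0: [0, -∞, -∞]
q=1: [-∞, 8, 8]
q=2: [5, 4, 4]
q=3: [1, 13, 13]
Optimal cycle mean attained by: cycle 1->3->1, total 8 + (-3), length 2.
Answer: λ = 5/2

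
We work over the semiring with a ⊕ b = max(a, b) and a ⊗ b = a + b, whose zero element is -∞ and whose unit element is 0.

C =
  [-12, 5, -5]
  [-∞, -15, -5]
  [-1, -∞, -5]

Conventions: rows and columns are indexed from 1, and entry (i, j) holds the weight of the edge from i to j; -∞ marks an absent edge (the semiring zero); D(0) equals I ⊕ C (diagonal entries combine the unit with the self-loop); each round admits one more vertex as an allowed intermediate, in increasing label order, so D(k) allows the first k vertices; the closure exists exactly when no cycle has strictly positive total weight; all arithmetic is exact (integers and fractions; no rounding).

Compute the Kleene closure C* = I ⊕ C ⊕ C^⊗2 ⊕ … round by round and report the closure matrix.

D(0):
  [0, 5, -5]
  [-∞, 0, -5]
  [-1, -∞, 0]
D(1):
  [0, 5, -5]
  [-∞, 0, -5]
  [-1, 4, 0]
D(2):
  [0, 5, 0]
  [-∞, 0, -5]
  [-1, 4, 0]
D(3):
  [0, 5, 0]
  [-6, 0, -5]
  [-1, 4, 0]
Answer: C* = [[0, 5, 0], [-6, 0, -5], [-1, 4, 0]]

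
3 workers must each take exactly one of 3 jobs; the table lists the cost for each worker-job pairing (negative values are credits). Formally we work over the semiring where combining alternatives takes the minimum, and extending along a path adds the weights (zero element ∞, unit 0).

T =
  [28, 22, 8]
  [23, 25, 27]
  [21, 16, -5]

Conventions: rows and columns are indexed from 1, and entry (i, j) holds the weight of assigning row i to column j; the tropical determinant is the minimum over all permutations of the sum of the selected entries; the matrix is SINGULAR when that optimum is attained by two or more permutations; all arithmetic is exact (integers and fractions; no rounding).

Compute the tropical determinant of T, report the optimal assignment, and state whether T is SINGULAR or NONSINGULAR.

σ = (1, 2, 3): 28 + 25 + (-5) = 48
σ = (1, 3, 2): 28 + 27 + 16 = 71
σ = (2, 1, 3): 22 + 23 + (-5) = 40
σ = (2, 3, 1): 22 + 27 + 21 = 70
σ = (3, 1, 2): 8 + 23 + 16 = 47
σ = (3, 2, 1): 8 + 25 + 21 = 54
Optimal value attained by: σ = (2, 1, 3).
Answer: det⊕(T) = 40; verdict: NONSINGULAR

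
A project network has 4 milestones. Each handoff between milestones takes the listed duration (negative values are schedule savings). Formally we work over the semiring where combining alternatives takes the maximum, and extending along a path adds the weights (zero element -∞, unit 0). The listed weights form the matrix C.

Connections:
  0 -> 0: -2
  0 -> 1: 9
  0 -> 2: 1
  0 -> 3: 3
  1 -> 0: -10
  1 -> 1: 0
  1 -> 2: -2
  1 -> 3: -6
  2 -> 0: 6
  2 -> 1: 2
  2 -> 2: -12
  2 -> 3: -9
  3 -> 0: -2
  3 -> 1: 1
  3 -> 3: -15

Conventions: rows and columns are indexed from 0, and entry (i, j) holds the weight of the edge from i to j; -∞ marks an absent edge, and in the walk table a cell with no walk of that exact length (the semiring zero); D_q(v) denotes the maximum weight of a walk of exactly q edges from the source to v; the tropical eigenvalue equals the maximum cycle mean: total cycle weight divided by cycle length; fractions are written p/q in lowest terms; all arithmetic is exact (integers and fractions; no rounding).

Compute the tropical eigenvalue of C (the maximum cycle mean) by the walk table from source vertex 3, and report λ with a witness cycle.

q=0: [-∞, -∞, -∞, 0]
q=1: [-2, 1, -∞, -15]
q=2: [-4, 7, -1, 1]
q=3: [5, 7, 5, 1]
q=4: [11, 14, 6, 8]
Optimal cycle mean attained by: cycle 0->1->2->0, total 9 + (-2) + 6, length 3.
Answer: λ = 13/3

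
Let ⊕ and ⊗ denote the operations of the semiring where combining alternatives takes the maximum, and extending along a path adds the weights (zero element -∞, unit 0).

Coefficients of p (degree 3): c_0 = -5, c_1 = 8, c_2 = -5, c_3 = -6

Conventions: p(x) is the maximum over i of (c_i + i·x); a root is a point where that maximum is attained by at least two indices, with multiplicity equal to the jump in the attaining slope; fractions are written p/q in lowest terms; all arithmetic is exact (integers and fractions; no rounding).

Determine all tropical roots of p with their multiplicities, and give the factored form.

hull edge (i=0, c=-5) to (i=1, c=8): slope 13, span 1
hull edge (i=1, c=8) to (i=3, c=-6): slope -7, span 2
Factored form: p(x) = -6 ⊗ (x ⊕ (-13)) ⊗ (x ⊕ 7) ⊗ (x ⊕ 7)
Answer: roots = -13 (mult 1), 7 (mult 2)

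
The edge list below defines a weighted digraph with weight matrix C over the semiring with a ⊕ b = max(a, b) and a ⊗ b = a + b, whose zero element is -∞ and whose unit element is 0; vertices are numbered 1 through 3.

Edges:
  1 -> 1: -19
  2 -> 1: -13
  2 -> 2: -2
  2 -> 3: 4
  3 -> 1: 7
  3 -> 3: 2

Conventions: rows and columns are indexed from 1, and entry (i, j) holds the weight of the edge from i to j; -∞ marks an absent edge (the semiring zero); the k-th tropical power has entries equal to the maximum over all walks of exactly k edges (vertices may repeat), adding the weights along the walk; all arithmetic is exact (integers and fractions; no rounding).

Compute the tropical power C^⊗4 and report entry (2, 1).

C^⊗2:
  [-38, -∞, -∞]
  [11, -4, 6]
  [9, -∞, 4]
C^⊗3:
  [-57, -∞, -∞]
  [13, -6, 8]
  [11, -∞, 6]
C^⊗4:
  [-76, -∞, -∞]
  [15, -8, 10]
  [13, -∞, 8]
Key observation: the optimum is the walk 2->3->3->3->1, with weight 4 + 2 + 2 + 7 = 15.
Optimal value attained by: walk 2->3->3->3->1.
Answer: (C^⊗4)[2][1] = 15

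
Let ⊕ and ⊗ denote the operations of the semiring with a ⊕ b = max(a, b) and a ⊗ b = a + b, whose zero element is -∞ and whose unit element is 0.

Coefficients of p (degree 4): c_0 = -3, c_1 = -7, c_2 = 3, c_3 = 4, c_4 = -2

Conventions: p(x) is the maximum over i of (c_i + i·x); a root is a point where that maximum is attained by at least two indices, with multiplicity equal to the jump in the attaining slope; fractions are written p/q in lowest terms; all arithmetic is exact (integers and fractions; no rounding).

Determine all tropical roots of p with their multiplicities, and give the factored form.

hull edge (i=0, c=-3) to (i=2, c=3): slope 3, span 2
hull edge (i=2, c=3) to (i=3, c=4): slope 1, span 1
hull edge (i=3, c=4) to (i=4, c=-2): slope -6, span 1
Factored form: p(x) = -2 ⊗ (x ⊕ (-3)) ⊗ (x ⊕ (-3)) ⊗ (x ⊕ (-1)) ⊗ (x ⊕ 6)
Answer: roots = -3 (mult 2), -1 (mult 1), 6 (mult 1)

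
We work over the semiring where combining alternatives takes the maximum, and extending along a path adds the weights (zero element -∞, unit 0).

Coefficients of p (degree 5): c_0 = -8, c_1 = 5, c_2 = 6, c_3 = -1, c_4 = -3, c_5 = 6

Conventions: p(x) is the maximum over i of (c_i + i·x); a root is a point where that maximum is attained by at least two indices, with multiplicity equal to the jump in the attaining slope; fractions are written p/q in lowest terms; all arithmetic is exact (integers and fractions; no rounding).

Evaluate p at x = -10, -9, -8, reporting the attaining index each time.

p(-10) = max(-8+0·(-10)=-8, 5+1·(-10)=-5, 6+2·(-10)=-14, -1+3·(-10)=-31, -3+4·(-10)=-43, 6+5·(-10)=-44) = -5 (attained by i=1)
p(-9) = max(-8+0·(-9)=-8, 5+1·(-9)=-4, 6+2·(-9)=-12, -1+3·(-9)=-28, -3+4·(-9)=-39, 6+5·(-9)=-39) = -4 (attained by i=1)
p(-8) = max(-8+0·(-8)=-8, 5+1·(-8)=-3, 6+2·(-8)=-10, -1+3·(-8)=-25, -3+4·(-8)=-35, 6+5·(-8)=-34) = -3 (attained by i=1)
Answer: p(-10) = -5; p(-9) = -4; p(-8) = -3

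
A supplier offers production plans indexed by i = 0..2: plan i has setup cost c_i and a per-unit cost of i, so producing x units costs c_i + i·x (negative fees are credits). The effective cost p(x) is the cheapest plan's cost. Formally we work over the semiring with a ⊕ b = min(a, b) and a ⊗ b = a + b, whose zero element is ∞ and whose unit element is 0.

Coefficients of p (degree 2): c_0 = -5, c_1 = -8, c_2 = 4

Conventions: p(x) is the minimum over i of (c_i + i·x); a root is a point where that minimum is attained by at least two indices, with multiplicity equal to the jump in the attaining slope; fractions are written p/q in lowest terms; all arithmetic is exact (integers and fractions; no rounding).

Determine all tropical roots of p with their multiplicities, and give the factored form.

hull edge (i=0, c=-5) to (i=1, c=-8): slope -3, span 1
hull edge (i=1, c=-8) to (i=2, c=4): slope 12, span 1
Factored form: p(x) = 4 ⊗ (x ⊕ (-12)) ⊗ (x ⊕ 3)
Answer: roots = -12 (mult 1), 3 (mult 1)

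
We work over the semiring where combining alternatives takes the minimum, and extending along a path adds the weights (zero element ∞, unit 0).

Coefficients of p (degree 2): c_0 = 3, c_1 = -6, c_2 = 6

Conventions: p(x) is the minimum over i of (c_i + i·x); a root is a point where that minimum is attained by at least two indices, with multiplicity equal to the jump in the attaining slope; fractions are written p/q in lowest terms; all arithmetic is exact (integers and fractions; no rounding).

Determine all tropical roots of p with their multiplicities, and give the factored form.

hull edge (i=0, c=3) to (i=1, c=-6): slope -9, span 1
hull edge (i=1, c=-6) to (i=2, c=6): slope 12, span 1
Factored form: p(x) = 6 ⊗ (x ⊕ (-12)) ⊗ (x ⊕ 9)
Answer: roots = -12 (mult 1), 9 (mult 1)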